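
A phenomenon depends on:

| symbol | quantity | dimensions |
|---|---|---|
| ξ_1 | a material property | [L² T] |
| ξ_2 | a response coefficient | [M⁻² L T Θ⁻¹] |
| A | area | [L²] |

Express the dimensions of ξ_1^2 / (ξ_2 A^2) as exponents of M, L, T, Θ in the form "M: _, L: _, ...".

M: 2, L: -1, T: 1, Θ: 1

Collect each base-dimension exponent across the product:
  M: 2·(0) − (-2) − 2·(0) = 2
  L: 2·(2) − (1) − 2·(2) = -1
  T: 2·(1) − (1) − 2·(0) = 1
  Θ: 2·(0) − (-1) − 2·(0) = 1
So the dimensions are [M² L⁻¹ T Θ].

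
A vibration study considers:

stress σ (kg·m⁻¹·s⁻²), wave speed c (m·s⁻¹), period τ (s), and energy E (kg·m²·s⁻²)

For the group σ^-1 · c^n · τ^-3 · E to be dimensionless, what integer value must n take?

-3

Balance the L exponent: (1)·n from c, plus −(-1) − 3·(0) + (2) = 3 from the rest, must sum to zero.
n + 3 = 0, so n = -3.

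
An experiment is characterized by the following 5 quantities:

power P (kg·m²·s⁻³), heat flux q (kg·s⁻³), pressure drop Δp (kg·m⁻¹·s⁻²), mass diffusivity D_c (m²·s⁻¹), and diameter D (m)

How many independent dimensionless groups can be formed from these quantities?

2

There are 5 variables and 3 base dimensions (M, L, T).
The dimension matrix has rank 3.
Independent dimensionless groups: 5 − 3 = 2.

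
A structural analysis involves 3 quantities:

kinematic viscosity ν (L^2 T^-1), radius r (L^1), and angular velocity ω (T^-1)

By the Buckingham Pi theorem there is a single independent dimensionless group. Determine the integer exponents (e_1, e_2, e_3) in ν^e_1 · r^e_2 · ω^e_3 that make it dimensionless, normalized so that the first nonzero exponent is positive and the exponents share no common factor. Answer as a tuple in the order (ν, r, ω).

(1, -2, -1)

L: e_1·(2) + e_2·(1) + e_3·(0) = 0
T: e_1·(-1) + e_2·(0) + e_3·(-1) = 0
Solving this homogeneous linear system for the smallest-integer solution (first nonzero entry positive) gives (1, -2, -1).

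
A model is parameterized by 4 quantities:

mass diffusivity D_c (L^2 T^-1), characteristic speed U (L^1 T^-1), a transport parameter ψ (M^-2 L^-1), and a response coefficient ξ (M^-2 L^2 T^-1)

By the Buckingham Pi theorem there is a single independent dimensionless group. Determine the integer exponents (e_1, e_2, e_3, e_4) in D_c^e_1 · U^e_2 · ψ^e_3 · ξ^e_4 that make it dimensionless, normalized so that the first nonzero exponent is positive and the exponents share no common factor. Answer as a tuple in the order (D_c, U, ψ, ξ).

M: e_1·(0) + e_2·(0) + e_3·(-2) + e_4·(-2) = 0
L: e_1·(2) + e_2·(1) + e_3·(-1) + e_4·(2) = 0
T: e_1·(-1) + e_2·(-1) + e_3·(0) + e_4·(-1) = 0
Solving this homogeneous linear system for the smallest-integer solution (first nonzero entry positive) gives (2, -1, 1, -1).

(2, -1, 1, -1)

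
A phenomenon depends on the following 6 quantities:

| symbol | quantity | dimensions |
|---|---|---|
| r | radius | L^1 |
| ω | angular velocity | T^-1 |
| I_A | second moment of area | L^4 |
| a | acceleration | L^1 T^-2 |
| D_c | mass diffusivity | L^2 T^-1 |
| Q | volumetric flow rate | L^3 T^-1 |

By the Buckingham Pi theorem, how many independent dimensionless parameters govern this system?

4

There are 6 variables and 2 base dimensions (L, T).
The dimension matrix has rank 2.
Independent dimensionless groups: 6 − 2 = 4.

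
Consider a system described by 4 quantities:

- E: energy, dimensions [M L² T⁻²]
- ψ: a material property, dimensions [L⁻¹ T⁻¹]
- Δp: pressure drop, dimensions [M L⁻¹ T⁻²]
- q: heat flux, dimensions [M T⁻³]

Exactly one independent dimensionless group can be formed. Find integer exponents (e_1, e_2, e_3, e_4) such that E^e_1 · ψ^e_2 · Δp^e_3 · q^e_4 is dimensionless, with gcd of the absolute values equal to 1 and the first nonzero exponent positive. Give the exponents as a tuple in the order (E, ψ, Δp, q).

(2, 3, 1, -3)

M: e_1·(1) + e_2·(0) + e_3·(1) + e_4·(1) = 0
L: e_1·(2) + e_2·(-1) + e_3·(-1) + e_4·(0) = 0
T: e_1·(-2) + e_2·(-1) + e_3·(-2) + e_4·(-3) = 0
Solving this homogeneous linear system for the smallest-integer solution (first nonzero entry positive) gives (2, 3, 1, -3).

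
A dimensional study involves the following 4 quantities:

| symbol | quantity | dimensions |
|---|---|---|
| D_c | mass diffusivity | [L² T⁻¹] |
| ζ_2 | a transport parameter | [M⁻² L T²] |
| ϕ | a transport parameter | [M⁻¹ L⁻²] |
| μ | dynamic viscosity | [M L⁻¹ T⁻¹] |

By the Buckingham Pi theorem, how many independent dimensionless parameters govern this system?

There are 4 variables and 3 base dimensions (M, L, T).
The dimension matrix has rank 3.
Independent dimensionless groups: 4 − 3 = 1.

1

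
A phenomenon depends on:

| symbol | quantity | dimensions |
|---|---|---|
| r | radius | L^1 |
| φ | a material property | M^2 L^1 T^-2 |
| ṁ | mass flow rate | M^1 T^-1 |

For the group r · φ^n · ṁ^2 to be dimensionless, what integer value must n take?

-1

Balance the M exponent: (2)·n from φ, plus (0) + 2·(1) = 2 from the rest, must sum to zero.
2n + 2 = 0, so n = -1.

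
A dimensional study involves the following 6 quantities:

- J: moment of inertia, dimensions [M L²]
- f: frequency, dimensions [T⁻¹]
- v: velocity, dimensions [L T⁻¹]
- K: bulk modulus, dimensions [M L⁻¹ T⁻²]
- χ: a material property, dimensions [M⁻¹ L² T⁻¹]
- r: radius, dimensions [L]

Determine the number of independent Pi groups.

There are 6 variables and 3 base dimensions (M, L, T).
The dimension matrix has rank 3.
Independent dimensionless groups: 6 − 3 = 3.

3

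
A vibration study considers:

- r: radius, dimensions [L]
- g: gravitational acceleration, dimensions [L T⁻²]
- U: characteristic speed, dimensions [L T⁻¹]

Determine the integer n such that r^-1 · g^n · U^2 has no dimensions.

-1

Balance the L exponent: (1)·n from g, plus −(1) + 2·(1) = 1 from the rest, must sum to zero.
n + 1 = 0, so n = -1.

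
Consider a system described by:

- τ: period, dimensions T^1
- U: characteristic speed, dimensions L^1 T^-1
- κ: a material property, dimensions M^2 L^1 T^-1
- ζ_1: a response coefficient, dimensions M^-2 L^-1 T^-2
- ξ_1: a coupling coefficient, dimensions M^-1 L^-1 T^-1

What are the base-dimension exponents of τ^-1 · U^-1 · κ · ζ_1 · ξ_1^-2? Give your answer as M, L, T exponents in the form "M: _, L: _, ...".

Collect each base-dimension exponent across the product:
  M: −(0) − (0) + (2) + (-2) − 2·(-1) = 2
  L: −(0) − (1) + (1) + (-1) − 2·(-1) = 1
  T: −(1) − (-1) + (-1) + (-2) − 2·(-1) = -1
So the dimensions are [M² L T⁻¹].

M: 2, L: 1, T: -1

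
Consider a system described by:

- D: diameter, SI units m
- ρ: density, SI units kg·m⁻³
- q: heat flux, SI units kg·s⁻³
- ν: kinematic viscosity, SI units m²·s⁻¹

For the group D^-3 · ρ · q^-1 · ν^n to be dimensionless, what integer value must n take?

Balance the L exponent: (2)·n from ν, plus −3·(1) + (-3) − (0) = -6 from the rest, must sum to zero.
2n − 6 = 0, so n = 3.

3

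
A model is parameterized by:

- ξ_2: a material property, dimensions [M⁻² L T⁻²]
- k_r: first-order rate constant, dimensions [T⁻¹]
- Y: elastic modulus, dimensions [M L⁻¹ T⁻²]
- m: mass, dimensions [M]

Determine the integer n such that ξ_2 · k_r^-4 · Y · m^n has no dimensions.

1

Balance the M exponent: (1)·n from m, plus (-2) − 4·(0) + (1) = -1 from the rest, must sum to zero.
n − 1 = 0, so n = 1.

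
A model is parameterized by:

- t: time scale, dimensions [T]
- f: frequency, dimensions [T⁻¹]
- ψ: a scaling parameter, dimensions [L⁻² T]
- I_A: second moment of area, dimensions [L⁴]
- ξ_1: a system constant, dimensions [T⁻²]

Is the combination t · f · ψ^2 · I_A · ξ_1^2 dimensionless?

no

Sum the exponent of each base dimension across the product:
  L: [t]_L + [f]_L + 2·[ψ]_L + [I_A]_L + 2·[ξ_1]_L = (0) + (0) + 2·(-2) + (4) + 2·(0) = 0
  T: [t]_T + [f]_T + 2·[ψ]_T + [I_A]_T + 2·[ξ_1]_T = (1) + (-1) + 2·(1) + (0) + 2·(-2) = -2
Net dimensions [T⁻²] ≠ [1] — not dimensionless.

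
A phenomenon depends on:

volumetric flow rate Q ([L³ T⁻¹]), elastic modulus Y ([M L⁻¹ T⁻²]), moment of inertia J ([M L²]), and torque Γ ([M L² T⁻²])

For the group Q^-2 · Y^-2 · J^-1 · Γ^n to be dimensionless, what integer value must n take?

3

Balance the M exponent: (1)·n from Γ, plus −2·(0) − 2·(1) − (1) = -3 from the rest, must sum to zero.
n − 3 = 0, so n = 3.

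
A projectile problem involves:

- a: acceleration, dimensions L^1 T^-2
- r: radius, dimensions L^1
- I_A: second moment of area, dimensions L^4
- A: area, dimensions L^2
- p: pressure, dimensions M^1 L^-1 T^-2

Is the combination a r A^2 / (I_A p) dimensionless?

Sum the exponent of each base dimension across the product:
  M: [a]_M + [r]_M − [I_A]_M + 2·[A]_M − [p]_M = (0) + (0) − (0) + 2·(0) − (1) = -1
  L: [a]_L + [r]_L − [I_A]_L + 2·[A]_L − [p]_L = (1) + (1) − (4) + 2·(2) − (-1) = 3
  T: [a]_T + [r]_T − [I_A]_T + 2·[A]_T − [p]_T = (-2) + (0) − (0) + 2·(0) − (-2) = 0
Net dimensions [M⁻¹ L³] ≠ [1] — not dimensionless.

no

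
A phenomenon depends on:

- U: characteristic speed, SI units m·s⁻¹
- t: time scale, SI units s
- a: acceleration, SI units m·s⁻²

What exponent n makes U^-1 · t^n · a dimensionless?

1

Balance the T exponent: (1)·n from t, plus −(-1) + (-2) = -1 from the rest, must sum to zero.
n − 1 = 0, so n = 1.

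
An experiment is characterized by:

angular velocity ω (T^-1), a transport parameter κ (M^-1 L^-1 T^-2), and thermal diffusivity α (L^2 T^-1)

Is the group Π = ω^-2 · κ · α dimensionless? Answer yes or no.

no

Sum the exponent of each base dimension across the product:
  M: −2·[ω]_M + [κ]_M + [α]_M = −2·(0) + (-1) + (0) = -1
  L: −2·[ω]_L + [κ]_L + [α]_L = −2·(0) + (-1) + (2) = 1
  T: −2·[ω]_T + [κ]_T + [α]_T = −2·(-1) + (-2) + (-1) = -1
Net dimensions [M⁻¹ L T⁻¹] ≠ [1] — not dimensionless.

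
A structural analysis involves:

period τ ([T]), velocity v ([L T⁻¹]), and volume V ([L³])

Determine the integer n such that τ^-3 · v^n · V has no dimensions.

Balance the L exponent: (1)·n from v, plus −3·(0) + (3) = 3 from the rest, must sum to zero.
n + 3 = 0, so n = -3.

-3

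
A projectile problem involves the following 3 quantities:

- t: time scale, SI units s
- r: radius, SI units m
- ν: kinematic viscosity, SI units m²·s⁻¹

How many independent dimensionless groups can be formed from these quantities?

There are 3 variables and 2 base dimensions (L, T).
The dimension matrix has rank 2.
Independent dimensionless groups: 3 − 2 = 1.

1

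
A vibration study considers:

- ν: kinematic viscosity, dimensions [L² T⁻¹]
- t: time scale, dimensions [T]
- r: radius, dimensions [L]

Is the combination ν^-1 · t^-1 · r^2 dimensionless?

Sum the exponent of each base dimension across the product:
  L: −[ν]_L − [t]_L + 2·[r]_L = −(2) − (0) + 2·(1) = 0
  T: −[ν]_T − [t]_T + 2·[r]_T = −(-1) − (1) + 2·(0) = 0
All base exponents vanish — dimensionless.

yes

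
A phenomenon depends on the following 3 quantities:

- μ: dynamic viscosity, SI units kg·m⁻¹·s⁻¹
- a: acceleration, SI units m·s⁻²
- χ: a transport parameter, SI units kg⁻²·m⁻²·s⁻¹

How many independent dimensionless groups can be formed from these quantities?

0

There are 3 variables and 3 base dimensions (M, L, T).
The dimension matrix has rank 3.
Independent dimensionless groups: 3 − 3 = 0.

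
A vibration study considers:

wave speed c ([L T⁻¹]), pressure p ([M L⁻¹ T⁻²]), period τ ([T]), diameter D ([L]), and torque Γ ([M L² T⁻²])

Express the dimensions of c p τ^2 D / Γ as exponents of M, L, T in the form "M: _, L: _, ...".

M: 0, L: -1, T: 1

Collect each base-dimension exponent across the product:
  M: (0) + (1) + 2·(0) + (0) − (1) = 0
  L: (1) + (-1) + 2·(0) + (1) − (2) = -1
  T: (-1) + (-2) + 2·(1) + (0) − (-2) = 1
So the dimensions are [L⁻¹ T].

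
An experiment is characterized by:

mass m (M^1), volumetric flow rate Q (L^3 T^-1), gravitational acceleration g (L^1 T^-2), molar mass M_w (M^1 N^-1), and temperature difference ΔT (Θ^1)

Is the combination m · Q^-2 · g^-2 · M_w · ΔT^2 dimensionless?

no

Sum the exponent of each base dimension across the product:
  M: [m]_M − 2·[Q]_M − 2·[g]_M + [M_w]_M + 2·[ΔT]_M = (1) − 2·(0) − 2·(0) + (1) + 2·(0) = 2
  L: [m]_L − 2·[Q]_L − 2·[g]_L + [M_w]_L + 2·[ΔT]_L = (0) − 2·(3) − 2·(1) + (0) + 2·(0) = -8
  T: [m]_T − 2·[Q]_T − 2·[g]_T + [M_w]_T + 2·[ΔT]_T = (0) − 2·(-1) − 2·(-2) + (0) + 2·(0) = 6
  Θ: [m]_Θ − 2·[Q]_Θ − 2·[g]_Θ + [M_w]_Θ + 2·[ΔT]_Θ = (0) − 2·(0) − 2·(0) + (0) + 2·(1) = 2
  N: [m]_N − 2·[Q]_N − 2·[g]_N + [M_w]_N + 2·[ΔT]_N = (0) − 2·(0) − 2·(0) + (-1) + 2·(0) = -1
Net dimensions [M² L⁻⁸ T⁶ Θ² N⁻¹] ≠ [1] — not dimensionless.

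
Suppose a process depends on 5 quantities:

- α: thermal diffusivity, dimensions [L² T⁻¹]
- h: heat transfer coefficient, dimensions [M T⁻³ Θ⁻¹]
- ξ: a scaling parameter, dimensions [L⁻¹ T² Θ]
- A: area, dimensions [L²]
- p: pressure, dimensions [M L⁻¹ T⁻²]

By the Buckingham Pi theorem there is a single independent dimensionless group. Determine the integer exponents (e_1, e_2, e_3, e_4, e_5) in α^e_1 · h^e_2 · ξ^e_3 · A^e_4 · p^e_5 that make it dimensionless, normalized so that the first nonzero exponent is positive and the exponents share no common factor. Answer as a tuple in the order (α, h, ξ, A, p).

M: e_1·(0) + e_2·(1) + e_3·(0) + e_4·(0) + e_5·(1) = 0
L: e_1·(2) + e_2·(0) + e_3·(-1) + e_4·(2) + e_5·(-1) = 0
T: e_1·(-1) + e_2·(-3) + e_3·(2) + e_4·(0) + e_5·(-2) = 0
Θ: e_1·(0) + e_2·(-1) + e_3·(1) + e_4·(0) + e_5·(0) = 0
Solving this homogeneous linear system for the smallest-integer solution (first nonzero entry positive) gives (1, 1, 1, -1, -1).

(1, 1, 1, -1, -1)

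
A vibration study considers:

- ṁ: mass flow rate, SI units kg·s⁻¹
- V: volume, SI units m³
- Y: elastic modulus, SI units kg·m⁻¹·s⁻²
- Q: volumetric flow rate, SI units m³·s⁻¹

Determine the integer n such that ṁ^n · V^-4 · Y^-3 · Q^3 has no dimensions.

3

Balance the M exponent: (1)·n from ṁ, plus −4·(0) − 3·(1) + 3·(0) = -3 from the rest, must sum to zero.
n − 3 = 0, so n = 3.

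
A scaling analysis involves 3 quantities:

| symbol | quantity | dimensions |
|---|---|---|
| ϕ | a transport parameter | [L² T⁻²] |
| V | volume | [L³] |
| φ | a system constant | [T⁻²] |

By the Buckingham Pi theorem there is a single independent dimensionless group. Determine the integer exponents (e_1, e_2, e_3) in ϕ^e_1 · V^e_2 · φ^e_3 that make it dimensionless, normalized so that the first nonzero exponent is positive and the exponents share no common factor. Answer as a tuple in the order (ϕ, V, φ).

L: e_1·(2) + e_2·(3) + e_3·(0) = 0
T: e_1·(-2) + e_2·(0) + e_3·(-2) = 0
Solving this homogeneous linear system for the smallest-integer solution (first nonzero entry positive) gives (3, -2, -3).

(3, -2, -3)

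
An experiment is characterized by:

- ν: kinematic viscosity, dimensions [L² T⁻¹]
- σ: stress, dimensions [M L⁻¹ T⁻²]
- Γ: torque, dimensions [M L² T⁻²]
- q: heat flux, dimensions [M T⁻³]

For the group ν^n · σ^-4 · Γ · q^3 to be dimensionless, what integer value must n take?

-3

Balance the L exponent: (2)·n from ν, plus −4·(-1) + (2) + 3·(0) = 6 from the rest, must sum to zero.
2n + 6 = 0, so n = -3.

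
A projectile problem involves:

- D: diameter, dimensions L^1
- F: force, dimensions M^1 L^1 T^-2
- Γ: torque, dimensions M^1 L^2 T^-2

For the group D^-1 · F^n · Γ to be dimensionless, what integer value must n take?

-1

Balance the M exponent: (1)·n from F, plus −(0) + (1) = 1 from the rest, must sum to zero.
n + 1 = 0, so n = -1.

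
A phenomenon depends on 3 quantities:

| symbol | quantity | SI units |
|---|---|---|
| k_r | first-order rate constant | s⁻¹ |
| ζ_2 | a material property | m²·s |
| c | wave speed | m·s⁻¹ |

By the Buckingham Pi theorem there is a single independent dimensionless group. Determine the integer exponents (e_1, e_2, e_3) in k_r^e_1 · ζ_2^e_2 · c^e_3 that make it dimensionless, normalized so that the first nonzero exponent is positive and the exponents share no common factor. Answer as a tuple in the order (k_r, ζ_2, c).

(3, 1, -2)

L: e_1·(0) + e_2·(2) + e_3·(1) = 0
T: e_1·(-1) + e_2·(1) + e_3·(-1) = 0
Solving this homogeneous linear system for the smallest-integer solution (first nonzero entry positive) gives (3, 1, -2).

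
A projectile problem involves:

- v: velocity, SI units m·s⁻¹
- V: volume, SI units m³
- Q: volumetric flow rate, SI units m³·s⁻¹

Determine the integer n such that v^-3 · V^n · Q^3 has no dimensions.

-2

Balance the L exponent: (3)·n from V, plus −3·(1) + 3·(3) = 6 from the rest, must sum to zero.
3n + 6 = 0, so n = -2.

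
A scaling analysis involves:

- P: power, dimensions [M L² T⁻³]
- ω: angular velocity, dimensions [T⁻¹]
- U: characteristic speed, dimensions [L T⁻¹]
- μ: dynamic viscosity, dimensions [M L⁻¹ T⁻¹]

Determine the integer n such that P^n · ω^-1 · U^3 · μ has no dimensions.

-1

Balance the M exponent: (1)·n from P, plus −(0) + 3·(0) + (1) = 1 from the rest, must sum to zero.
n + 1 = 0, so n = -1.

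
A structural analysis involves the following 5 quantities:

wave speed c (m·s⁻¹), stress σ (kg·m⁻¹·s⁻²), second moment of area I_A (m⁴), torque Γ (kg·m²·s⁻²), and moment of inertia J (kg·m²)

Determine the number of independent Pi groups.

2

There are 5 variables and 3 base dimensions (M, L, T).
The dimension matrix has rank 3.
Independent dimensionless groups: 5 − 3 = 2.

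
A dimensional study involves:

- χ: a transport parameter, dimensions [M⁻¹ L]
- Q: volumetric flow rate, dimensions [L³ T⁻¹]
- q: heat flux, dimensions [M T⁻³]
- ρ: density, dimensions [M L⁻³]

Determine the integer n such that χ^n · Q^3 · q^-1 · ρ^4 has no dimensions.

3

Balance the M exponent: (-1)·n from χ, plus 3·(0) − (1) + 4·(1) = 3 from the rest, must sum to zero.
−n + 3 = 0, so n = 3.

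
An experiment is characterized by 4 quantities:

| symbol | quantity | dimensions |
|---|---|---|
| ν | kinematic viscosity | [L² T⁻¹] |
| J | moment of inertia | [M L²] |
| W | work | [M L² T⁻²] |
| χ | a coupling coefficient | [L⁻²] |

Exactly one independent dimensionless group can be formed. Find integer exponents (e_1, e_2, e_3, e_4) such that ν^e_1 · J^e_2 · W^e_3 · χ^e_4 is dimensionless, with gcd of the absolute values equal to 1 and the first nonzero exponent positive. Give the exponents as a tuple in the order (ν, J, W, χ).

M: e_1·(0) + e_2·(1) + e_3·(1) + e_4·(0) = 0
L: e_1·(2) + e_2·(2) + e_3·(2) + e_4·(-2) = 0
T: e_1·(-1) + e_2·(0) + e_3·(-2) + e_4·(0) = 0
Solving this homogeneous linear system for the smallest-integer solution (first nonzero entry positive) gives (2, 1, -1, 2).

(2, 1, -1, 2)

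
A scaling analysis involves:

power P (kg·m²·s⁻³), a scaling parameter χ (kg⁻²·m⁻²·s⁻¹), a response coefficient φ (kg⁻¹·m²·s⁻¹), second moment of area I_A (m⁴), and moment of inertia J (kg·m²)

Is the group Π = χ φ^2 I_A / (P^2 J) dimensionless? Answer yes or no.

Sum the exponent of each base dimension across the product:
  M: −2·[P]_M + [χ]_M + 2·[φ]_M + [I_A]_M − [J]_M = −2·(1) + (-2) + 2·(-1) + (0) − (1) = -7
  L: −2·[P]_L + [χ]_L + 2·[φ]_L + [I_A]_L − [J]_L = −2·(2) + (-2) + 2·(2) + (4) − (2) = 0
  T: −2·[P]_T + [χ]_T + 2·[φ]_T + [I_A]_T − [J]_T = −2·(-3) + (-1) + 2·(-1) + (0) − (0) = 3
Net dimensions [M⁻⁷ T³] ≠ [1] — not dimensionless.

no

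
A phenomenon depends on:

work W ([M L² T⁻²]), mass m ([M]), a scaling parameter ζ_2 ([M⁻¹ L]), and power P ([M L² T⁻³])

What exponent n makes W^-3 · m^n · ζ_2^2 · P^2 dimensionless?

3

Balance the M exponent: (1)·n from m, plus −3·(1) + 2·(-1) + 2·(1) = -3 from the rest, must sum to zero.
n − 3 = 0, so n = 3.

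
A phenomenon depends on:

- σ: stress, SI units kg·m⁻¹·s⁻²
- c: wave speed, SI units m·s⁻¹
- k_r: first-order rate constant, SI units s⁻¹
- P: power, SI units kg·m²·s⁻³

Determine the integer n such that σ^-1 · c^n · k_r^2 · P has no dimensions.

Balance the L exponent: (1)·n from c, plus −(-1) + 2·(0) + (2) = 3 from the rest, must sum to zero.
n + 3 = 0, so n = -3.

-3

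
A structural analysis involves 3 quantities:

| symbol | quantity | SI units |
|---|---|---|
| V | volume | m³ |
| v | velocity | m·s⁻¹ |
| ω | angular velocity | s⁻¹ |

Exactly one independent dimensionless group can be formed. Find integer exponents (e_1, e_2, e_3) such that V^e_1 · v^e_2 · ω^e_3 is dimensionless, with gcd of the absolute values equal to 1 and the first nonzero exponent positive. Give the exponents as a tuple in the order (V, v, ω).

(1, -3, 3)

L: e_1·(3) + e_2·(1) + e_3·(0) = 0
T: e_1·(0) + e_2·(-1) + e_3·(-1) = 0
Solving this homogeneous linear system for the smallest-integer solution (first nonzero entry positive) gives (1, -3, 3).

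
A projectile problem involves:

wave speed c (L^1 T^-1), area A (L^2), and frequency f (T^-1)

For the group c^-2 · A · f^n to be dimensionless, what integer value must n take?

2

Balance the T exponent: (-1)·n from f, plus −2·(-1) + (0) = 2 from the rest, must sum to zero.
−n + 2 = 0, so n = 2.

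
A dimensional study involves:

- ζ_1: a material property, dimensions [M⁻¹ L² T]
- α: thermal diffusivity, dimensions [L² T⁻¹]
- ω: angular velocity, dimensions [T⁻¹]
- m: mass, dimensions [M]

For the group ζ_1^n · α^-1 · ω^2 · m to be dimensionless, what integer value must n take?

1

Balance the M exponent: (-1)·n from ζ_1, plus −(0) + 2·(0) + (1) = 1 from the rest, must sum to zero.
−n + 1 = 0, so n = 1.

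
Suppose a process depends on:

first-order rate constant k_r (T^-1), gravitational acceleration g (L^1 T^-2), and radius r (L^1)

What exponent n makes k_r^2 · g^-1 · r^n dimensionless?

Balance the L exponent: (1)·n from r, plus 2·(0) − (1) = -1 from the rest, must sum to zero.
n − 1 = 0, so n = 1.

1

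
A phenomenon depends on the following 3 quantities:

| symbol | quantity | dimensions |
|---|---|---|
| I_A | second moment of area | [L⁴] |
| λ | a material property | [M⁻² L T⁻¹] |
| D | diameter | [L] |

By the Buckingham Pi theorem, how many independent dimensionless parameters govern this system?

1

There are 3 variables and 3 base dimensions (M, L, T).
The dimension matrix has rank 2 (less than 3: the dimension vectors are linearly dependent).
Independent dimensionless groups: 3 − 2 = 1.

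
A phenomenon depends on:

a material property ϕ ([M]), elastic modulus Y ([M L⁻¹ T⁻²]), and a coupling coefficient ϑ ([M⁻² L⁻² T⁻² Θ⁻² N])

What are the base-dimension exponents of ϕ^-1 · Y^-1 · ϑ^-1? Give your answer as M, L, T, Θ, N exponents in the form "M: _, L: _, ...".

Collect each base-dimension exponent across the product:
  M: −(1) − (1) − (-2) = 0
  L: −(0) − (-1) − (-2) = 3
  T: −(0) − (-2) − (-2) = 4
  Θ: −(0) − (0) − (-2) = 2
  N: −(0) − (0) − (1) = -1
So the dimensions are [L³ T⁴ Θ² N⁻¹].

M: 0, L: 3, T: 4, Θ: 2, N: -1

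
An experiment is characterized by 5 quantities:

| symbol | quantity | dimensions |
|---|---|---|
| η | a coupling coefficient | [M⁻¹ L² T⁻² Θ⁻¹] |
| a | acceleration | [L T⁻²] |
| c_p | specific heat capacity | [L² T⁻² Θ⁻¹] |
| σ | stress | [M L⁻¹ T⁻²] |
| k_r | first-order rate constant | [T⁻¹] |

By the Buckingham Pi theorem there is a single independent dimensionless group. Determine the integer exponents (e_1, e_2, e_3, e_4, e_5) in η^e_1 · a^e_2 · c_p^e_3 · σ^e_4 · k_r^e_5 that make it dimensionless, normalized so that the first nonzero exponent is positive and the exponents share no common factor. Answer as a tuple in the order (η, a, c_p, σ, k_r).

M: e_1·(-1) + e_2·(0) + e_3·(0) + e_4·(1) + e_5·(0) = 0
L: e_1·(2) + e_2·(1) + e_3·(2) + e_4·(-1) + e_5·(0) = 0
T: e_1·(-2) + e_2·(-2) + e_3·(-2) + e_4·(-2) + e_5·(-1) = 0
Θ: e_1·(-1) + e_2·(0) + e_3·(-1) + e_4·(0) + e_5·(0) = 0
Solving this homogeneous linear system for the smallest-integer solution (first nonzero entry positive) gives (1, 1, -1, 1, -4).

(1, 1, -1, 1, -4)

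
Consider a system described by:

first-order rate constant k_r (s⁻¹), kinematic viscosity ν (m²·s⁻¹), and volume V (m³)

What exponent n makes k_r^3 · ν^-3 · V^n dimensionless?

Balance the L exponent: (3)·n from V, plus 3·(0) − 3·(2) = -6 from the rest, must sum to zero.
3n − 6 = 0, so n = 2.

2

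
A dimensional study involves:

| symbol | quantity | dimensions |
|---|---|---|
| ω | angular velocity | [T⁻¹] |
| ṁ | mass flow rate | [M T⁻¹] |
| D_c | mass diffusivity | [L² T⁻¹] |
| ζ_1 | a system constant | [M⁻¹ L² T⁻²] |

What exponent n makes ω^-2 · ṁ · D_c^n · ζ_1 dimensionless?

-1

Balance the L exponent: (2)·n from D_c, plus −2·(0) + (0) + (2) = 2 from the rest, must sum to zero.
2n + 2 = 0, so n = -1.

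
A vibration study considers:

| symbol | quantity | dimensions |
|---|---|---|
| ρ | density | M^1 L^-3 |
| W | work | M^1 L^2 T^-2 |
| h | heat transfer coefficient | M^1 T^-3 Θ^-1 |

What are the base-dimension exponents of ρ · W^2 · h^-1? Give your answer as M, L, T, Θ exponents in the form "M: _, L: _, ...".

Collect each base-dimension exponent across the product:
  M: (1) + 2·(1) − (1) = 2
  L: (-3) + 2·(2) − (0) = 1
  T: (0) + 2·(-2) − (-3) = -1
  Θ: (0) + 2·(0) − (-1) = 1
So the dimensions are [M² L T⁻¹ Θ].

M: 2, L: 1, T: -1, Θ: 1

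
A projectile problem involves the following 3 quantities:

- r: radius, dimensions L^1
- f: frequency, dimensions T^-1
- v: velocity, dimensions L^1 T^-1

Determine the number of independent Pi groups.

1

There are 3 variables and 2 base dimensions (L, T).
The dimension matrix has rank 2.
Independent dimensionless groups: 3 − 2 = 1.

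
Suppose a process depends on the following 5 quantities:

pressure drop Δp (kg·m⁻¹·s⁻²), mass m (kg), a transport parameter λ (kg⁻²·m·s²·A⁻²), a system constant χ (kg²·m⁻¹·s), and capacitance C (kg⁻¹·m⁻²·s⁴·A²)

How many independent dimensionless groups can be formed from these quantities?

1

There are 5 variables and 4 base dimensions (M, L, T, I).
The dimension matrix has rank 4.
Independent dimensionless groups: 5 − 4 = 1.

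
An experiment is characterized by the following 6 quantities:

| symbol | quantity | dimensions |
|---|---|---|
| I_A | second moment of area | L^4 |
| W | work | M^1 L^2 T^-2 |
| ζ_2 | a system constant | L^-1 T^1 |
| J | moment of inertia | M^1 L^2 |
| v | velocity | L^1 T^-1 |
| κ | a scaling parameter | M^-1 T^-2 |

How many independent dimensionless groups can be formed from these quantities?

There are 6 variables and 3 base dimensions (M, L, T).
The dimension matrix has rank 3.
Independent dimensionless groups: 6 − 3 = 3.

3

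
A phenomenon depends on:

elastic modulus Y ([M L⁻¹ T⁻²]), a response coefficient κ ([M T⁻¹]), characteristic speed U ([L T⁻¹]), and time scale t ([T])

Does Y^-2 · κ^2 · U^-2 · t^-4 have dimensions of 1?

yes

Sum the exponent of each base dimension across the product:
  M: −2·[Y]_M + 2·[κ]_M − 2·[U]_M − 4·[t]_M = −2·(1) + 2·(1) − 2·(0) − 4·(0) = 0
  L: −2·[Y]_L + 2·[κ]_L − 2·[U]_L − 4·[t]_L = −2·(-1) + 2·(0) − 2·(1) − 4·(0) = 0
  T: −2·[Y]_T + 2·[κ]_T − 2·[U]_T − 4·[t]_T = −2·(-2) + 2·(-1) − 2·(-1) − 4·(1) = 0
All base exponents vanish — dimensionless.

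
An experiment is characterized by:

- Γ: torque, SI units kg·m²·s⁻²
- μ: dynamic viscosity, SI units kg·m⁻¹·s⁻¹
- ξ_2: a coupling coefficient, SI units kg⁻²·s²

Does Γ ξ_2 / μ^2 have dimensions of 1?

Sum the exponent of each base dimension across the product:
  M: [Γ]_M − 2·[μ]_M + [ξ_2]_M = (1) − 2·(1) + (-2) = -3
  L: [Γ]_L − 2·[μ]_L + [ξ_2]_L = (2) − 2·(-1) + (0) = 4
  T: [Γ]_T − 2·[μ]_T + [ξ_2]_T = (-2) − 2·(-1) + (2) = 2
Net dimensions [M⁻³ L⁴ T²] ≠ [1] — not dimensionless.

no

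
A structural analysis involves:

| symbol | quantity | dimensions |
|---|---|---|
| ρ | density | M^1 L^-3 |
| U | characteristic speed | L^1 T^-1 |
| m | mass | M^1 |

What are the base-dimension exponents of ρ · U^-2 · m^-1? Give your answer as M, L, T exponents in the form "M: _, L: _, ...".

M: 0, L: -5, T: 2

Collect each base-dimension exponent across the product:
  M: (1) − 2·(0) − (1) = 0
  L: (-3) − 2·(1) − (0) = -5
  T: (0) − 2·(-1) − (0) = 2
So the dimensions are [L⁻⁵ T²].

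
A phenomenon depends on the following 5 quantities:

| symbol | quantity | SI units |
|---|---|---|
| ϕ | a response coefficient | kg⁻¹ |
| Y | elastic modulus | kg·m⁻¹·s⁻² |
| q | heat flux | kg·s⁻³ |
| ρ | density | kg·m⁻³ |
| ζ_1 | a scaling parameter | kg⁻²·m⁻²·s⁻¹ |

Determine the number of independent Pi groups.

There are 5 variables and 3 base dimensions (M, L, T).
The dimension matrix has rank 3.
Independent dimensionless groups: 5 − 3 = 2.

2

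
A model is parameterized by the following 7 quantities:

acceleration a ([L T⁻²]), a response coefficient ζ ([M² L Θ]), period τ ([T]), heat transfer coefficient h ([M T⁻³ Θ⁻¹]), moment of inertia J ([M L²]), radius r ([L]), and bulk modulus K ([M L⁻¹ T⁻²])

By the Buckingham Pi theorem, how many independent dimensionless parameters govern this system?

There are 7 variables and 4 base dimensions (M, L, T, Θ).
The dimension matrix has rank 4.
Independent dimensionless groups: 7 − 4 = 3.

3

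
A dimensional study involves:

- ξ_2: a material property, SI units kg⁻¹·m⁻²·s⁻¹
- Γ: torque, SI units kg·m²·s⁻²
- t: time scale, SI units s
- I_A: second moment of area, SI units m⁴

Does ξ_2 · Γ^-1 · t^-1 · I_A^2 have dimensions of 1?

no

Sum the exponent of each base dimension across the product:
  M: [ξ_2]_M − [Γ]_M − [t]_M + 2·[I_A]_M = (-1) − (1) − (0) + 2·(0) = -2
  L: [ξ_2]_L − [Γ]_L − [t]_L + 2·[I_A]_L = (-2) − (2) − (0) + 2·(4) = 4
  T: [ξ_2]_T − [Γ]_T − [t]_T + 2·[I_A]_T = (-1) − (-2) − (1) + 2·(0) = 0
Net dimensions [M⁻² L⁴] ≠ [1] — not dimensionless.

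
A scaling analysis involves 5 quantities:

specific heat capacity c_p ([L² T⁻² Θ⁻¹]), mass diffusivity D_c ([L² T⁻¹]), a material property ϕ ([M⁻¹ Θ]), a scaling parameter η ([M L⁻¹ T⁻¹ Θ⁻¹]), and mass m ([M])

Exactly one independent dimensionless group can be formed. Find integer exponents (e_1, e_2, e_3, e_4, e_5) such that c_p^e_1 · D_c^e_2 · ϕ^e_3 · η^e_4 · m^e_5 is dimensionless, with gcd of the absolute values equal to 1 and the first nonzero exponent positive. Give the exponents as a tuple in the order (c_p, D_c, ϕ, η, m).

(3, -4, 1, -2, 3)

M: e_1·(0) + e_2·(0) + e_3·(-1) + e_4·(1) + e_5·(1) = 0
L: e_1·(2) + e_2·(2) + e_3·(0) + e_4·(-1) + e_5·(0) = 0
T: e_1·(-2) + e_2·(-1) + e_3·(0) + e_4·(-1) + e_5·(0) = 0
Θ: e_1·(-1) + e_2·(0) + e_3·(1) + e_4·(-1) + e_5·(0) = 0
Solving this homogeneous linear system for the smallest-integer solution (first nonzero entry positive) gives (3, -4, 1, -2, 3).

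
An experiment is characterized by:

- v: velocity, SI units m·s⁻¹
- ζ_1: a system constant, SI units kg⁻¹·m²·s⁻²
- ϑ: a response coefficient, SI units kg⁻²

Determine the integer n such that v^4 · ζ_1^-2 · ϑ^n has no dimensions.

1

Balance the M exponent: (-2)·n from ϑ, plus 4·(0) − 2·(-1) = 2 from the rest, must sum to zero.
-2n + 2 = 0, so n = 1.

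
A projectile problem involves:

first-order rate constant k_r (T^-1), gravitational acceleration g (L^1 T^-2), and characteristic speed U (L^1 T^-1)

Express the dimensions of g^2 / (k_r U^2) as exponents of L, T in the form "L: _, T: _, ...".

L: 0, T: -1

Collect each base-dimension exponent across the product:
  L: −(0) + 2·(1) − 2·(1) = 0
  T: −(-1) + 2·(-2) − 2·(-1) = -1
So the dimensions are [T⁻¹].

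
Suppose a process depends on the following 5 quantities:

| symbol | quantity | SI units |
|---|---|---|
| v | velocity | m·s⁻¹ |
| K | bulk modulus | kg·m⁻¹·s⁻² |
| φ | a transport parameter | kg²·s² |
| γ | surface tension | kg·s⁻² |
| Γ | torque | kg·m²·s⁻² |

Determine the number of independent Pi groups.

There are 5 variables and 3 base dimensions (M, L, T).
The dimension matrix has rank 3.
Independent dimensionless groups: 5 − 3 = 2.

2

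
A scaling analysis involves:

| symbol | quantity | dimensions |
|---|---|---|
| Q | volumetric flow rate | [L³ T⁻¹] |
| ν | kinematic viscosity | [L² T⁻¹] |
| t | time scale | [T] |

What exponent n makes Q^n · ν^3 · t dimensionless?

Balance the L exponent: (3)·n from Q, plus 3·(2) + (0) = 6 from the rest, must sum to zero.
3n + 6 = 0, so n = -2.

-2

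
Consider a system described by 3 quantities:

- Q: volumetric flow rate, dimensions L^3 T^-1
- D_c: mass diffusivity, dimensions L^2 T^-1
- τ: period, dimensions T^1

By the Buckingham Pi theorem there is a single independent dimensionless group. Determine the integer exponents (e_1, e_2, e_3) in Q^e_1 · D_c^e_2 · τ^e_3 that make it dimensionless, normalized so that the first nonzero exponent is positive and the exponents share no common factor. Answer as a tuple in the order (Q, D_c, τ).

L: e_1·(3) + e_2·(2) + e_3·(0) = 0
T: e_1·(-1) + e_2·(-1) + e_3·(1) = 0
Solving this homogeneous linear system for the smallest-integer solution (first nonzero entry positive) gives (2, -3, -1).

(2, -3, -1)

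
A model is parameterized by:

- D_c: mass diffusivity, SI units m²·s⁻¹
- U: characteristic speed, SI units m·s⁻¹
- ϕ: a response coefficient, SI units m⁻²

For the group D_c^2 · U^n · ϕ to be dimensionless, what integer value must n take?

Balance the L exponent: (1)·n from U, plus 2·(2) + (-2) = 2 from the rest, must sum to zero.
n + 2 = 0, so n = -2.

-2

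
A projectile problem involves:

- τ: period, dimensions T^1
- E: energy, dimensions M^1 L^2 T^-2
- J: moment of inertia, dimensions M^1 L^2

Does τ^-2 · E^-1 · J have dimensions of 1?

yes

Sum the exponent of each base dimension across the product:
  M: −2·[τ]_M − [E]_M + [J]_M = −2·(0) − (1) + (1) = 0
  L: −2·[τ]_L − [E]_L + [J]_L = −2·(0) − (2) + (2) = 0
  T: −2·[τ]_T − [E]_T + [J]_T = −2·(1) − (-2) + (0) = 0
All base exponents vanish — dimensionless.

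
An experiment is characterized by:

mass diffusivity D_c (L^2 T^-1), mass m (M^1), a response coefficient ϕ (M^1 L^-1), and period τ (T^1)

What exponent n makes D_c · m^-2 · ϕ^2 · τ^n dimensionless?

Balance the T exponent: (1)·n from τ, plus (-1) − 2·(0) + 2·(0) = -1 from the rest, must sum to zero.
n − 1 = 0, so n = 1.

1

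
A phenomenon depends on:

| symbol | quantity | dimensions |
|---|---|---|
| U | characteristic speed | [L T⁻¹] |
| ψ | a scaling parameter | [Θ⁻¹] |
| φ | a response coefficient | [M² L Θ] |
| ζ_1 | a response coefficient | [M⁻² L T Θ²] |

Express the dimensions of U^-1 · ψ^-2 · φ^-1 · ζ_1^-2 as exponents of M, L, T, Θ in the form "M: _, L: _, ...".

M: 2, L: -4, T: -1, Θ: -3

Collect each base-dimension exponent across the product:
  M: −(0) − 2·(0) − (2) − 2·(-2) = 2
  L: −(1) − 2·(0) − (1) − 2·(1) = -4
  T: −(-1) − 2·(0) − (0) − 2·(1) = -1
  Θ: −(0) − 2·(-1) − (1) − 2·(2) = -3
So the dimensions are [M² L⁻⁴ T⁻¹ Θ⁻³].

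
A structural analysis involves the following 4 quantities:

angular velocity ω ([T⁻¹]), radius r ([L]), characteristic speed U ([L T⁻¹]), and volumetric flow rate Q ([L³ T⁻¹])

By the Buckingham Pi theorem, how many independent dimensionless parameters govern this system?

There are 4 variables and 2 base dimensions (L, T).
The dimension matrix has rank 2.
Independent dimensionless groups: 4 − 2 = 2.

2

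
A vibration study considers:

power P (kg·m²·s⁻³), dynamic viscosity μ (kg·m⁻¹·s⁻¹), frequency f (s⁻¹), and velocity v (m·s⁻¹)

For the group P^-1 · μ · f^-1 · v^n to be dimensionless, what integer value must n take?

Balance the L exponent: (1)·n from v, plus −(2) + (-1) − (0) = -3 from the rest, must sum to zero.
n − 3 = 0, so n = 3.

3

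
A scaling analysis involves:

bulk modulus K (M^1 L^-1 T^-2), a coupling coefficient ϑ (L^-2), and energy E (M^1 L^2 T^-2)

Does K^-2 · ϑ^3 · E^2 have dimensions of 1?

Sum the exponent of each base dimension across the product:
  M: −2·[K]_M + 3·[ϑ]_M + 2·[E]_M = −2·(1) + 3·(0) + 2·(1) = 0
  L: −2·[K]_L + 3·[ϑ]_L + 2·[E]_L = −2·(-1) + 3·(-2) + 2·(2) = 0
  T: −2·[K]_T + 3·[ϑ]_T + 2·[E]_T = −2·(-2) + 3·(0) + 2·(-2) = 0
All base exponents vanish — dimensionless.

yes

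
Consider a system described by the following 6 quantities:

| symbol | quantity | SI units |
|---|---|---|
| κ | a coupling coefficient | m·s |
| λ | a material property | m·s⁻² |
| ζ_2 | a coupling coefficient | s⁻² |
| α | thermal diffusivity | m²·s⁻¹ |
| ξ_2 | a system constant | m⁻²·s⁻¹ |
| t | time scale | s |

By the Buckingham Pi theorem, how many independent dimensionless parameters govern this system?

There are 6 variables and 2 base dimensions (L, T).
The dimension matrix has rank 2.
Independent dimensionless groups: 6 − 2 = 4.

4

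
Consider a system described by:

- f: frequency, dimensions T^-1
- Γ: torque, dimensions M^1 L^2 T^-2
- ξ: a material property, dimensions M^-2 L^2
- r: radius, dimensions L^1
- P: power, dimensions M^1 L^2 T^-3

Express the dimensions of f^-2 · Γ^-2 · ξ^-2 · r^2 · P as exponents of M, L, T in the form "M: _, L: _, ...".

Collect each base-dimension exponent across the product:
  M: −2·(0) − 2·(1) − 2·(-2) + 2·(0) + (1) = 3
  L: −2·(0) − 2·(2) − 2·(2) + 2·(1) + (2) = -4
  T: −2·(-1) − 2·(-2) − 2·(0) + 2·(0) + (-3) = 3
So the dimensions are [M³ L⁻⁴ T³].

M: 3, L: -4, T: 3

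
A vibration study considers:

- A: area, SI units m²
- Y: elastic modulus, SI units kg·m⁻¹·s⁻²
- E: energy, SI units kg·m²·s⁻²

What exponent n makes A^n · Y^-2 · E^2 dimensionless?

Balance the L exponent: (2)·n from A, plus −2·(-1) + 2·(2) = 6 from the rest, must sum to zero.
2n + 6 = 0, so n = -3.

-3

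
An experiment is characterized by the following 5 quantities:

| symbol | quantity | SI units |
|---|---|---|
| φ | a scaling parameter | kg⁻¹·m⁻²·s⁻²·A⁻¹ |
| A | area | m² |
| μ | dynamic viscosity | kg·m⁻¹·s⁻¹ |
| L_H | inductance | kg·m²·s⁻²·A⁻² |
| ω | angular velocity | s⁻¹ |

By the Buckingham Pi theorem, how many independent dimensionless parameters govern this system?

There are 5 variables and 4 base dimensions (M, L, T, I).
The dimension matrix has rank 4.
Independent dimensionless groups: 5 − 4 = 1.

1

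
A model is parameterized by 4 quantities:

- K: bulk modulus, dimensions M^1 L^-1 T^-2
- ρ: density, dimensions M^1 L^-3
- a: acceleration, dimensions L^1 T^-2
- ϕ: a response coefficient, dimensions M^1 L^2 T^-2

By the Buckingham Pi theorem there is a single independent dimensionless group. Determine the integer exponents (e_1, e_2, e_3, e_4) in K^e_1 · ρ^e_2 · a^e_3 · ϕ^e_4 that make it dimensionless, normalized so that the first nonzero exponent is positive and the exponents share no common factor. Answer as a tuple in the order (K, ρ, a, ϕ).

M: e_1·(1) + e_2·(1) + e_3·(0) + e_4·(1) = 0
L: e_1·(-1) + e_2·(-3) + e_3·(1) + e_4·(2) = 0
T: e_1·(-2) + e_2·(0) + e_3·(-2) + e_4·(-2) = 0
Solving this homogeneous linear system for the smallest-integer solution (first nonzero entry positive) gives (4, -3, -3, -1).

(4, -3, -3, -1)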